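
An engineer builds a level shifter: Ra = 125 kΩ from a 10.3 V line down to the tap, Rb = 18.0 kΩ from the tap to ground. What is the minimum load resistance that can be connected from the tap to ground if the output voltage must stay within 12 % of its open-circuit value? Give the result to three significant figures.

R_L(min) ≈ 115 kΩ

Output resistance R_th = Ra‖Rb = (125 × 18.0)/143.0 = 15.73 kΩ.
The fractional drop is R_th/(R_th + R_L); requiring this ≤ 0.120 gives R_L ≥ R_th(1/0.120 − 1) = 15.73 × 7.333 = 115 kΩ.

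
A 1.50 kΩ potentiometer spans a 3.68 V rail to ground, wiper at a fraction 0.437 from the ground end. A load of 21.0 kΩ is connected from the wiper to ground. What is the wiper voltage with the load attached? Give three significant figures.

The wiper splits the pot into (1−α)R = 844.5 Ω above and αR = 655.5 Ω below.
Lower section ‖ load = 635.7 Ω.
V_wiper = 3.68 × 635.7/(844.5 + 635.7) = 1.58 V.

V ≈ 1.58 V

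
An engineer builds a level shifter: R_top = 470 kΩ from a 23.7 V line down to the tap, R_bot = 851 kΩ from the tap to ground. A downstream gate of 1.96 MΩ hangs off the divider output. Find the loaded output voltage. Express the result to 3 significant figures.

V_out ≈ 13.2 V

The load sits in parallel with R_bot: R_bot‖R_L = (851 × 1960) / (851 + 1960) = 593.4 kΩ.
V_out = 23.7 × 593.4 / (470 + 593.4) = 23.7 × 593.4/1063 = 13.2 V.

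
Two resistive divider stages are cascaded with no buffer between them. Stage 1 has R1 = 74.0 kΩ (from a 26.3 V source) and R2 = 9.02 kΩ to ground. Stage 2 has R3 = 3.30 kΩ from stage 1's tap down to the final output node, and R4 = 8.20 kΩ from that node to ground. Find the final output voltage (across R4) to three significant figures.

Stage 2 presents R3+R4 = 11.50 kΩ as a load on stage 1's tap.
Stage 1's lower leg becomes R2‖(R3+R4) = 5.055 kΩ, so V_mid = 26.3 × 5.055/79.06 = 1.682 V.
Stage 2 is itself unloaded: V_out = V_mid × R4/(R3+R4) = 1.682 × 8.20/11.50 = 1.20 V.

V_out ≈ 1.20 V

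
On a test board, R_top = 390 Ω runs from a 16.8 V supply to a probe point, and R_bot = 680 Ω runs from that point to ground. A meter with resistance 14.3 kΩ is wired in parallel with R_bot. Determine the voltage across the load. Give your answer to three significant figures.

V_out ≈ 10.5 V

The load sits in parallel with R_bot: R_bot‖R_L = (680 × 14300) / (680 + 14300) = 649.1 Ω.
V_out = 16.8 × 649.1 / (390 + 649.1) = 16.8 × 649.1/1039 = 10.5 V.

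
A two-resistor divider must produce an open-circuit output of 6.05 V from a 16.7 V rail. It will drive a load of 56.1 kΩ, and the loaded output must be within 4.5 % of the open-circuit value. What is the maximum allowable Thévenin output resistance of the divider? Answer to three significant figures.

Loading drop = R_th/(R_th + R_L) ≤ 0.0450, so R_th ≤ R_L · ε/(1−ε) = 56.1 kΩ × 0.0450/0.9550 = 2.64 kΩ.
(Any R1, R2 with R2/(R1+R2) = 0.362 and R1‖R2 ≤ 2.64 kΩ will meet the spec.)

R_th ≤ 2.64 kΩ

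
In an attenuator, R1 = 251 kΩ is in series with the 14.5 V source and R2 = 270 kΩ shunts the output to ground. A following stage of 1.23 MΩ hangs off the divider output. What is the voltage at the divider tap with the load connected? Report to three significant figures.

The load sits in parallel with R2: R2‖R_L = (270 × 1230) / (270 + 1230) = 221.4 kΩ.
V_out = 14.5 × 221.4 / (251 + 221.4) = 14.5 × 221.4/472.4 = 6.80 V.

V_out ≈ 6.80 V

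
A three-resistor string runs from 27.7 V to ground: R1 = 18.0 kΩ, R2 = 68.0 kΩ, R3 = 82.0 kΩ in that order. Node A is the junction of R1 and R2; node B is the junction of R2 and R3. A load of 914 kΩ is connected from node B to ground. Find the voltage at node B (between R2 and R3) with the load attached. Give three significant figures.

V ≈ 12.9 V

At node B, R3 is in parallel with the load: R3‖R_L = 75.25 kΩ.
Below node A the resistance is R2 + (R3‖R_L) = 143.2 kΩ, so V_A = 27.7 × 143.2/161.2 = 24.61 V.
Then V_B = V_A × (R3‖R_L)/(R2 + R3‖R_L) = 24.61 × 75.25/143.2 = 12.9 V.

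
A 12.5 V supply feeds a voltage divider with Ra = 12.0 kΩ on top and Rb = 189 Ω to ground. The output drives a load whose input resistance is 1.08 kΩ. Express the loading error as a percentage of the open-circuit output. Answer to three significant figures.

14.7 %

Unloaded V = 12.5 × 189/12190 = 0.19382 V.
Loaded: Rb‖R_L = 160.9 Ω, giving V = 12.5 × 160.9/12160 = 0.16534 V.
Drop = (0.19382 − 0.16534) / 0.19382 = 14.7 %.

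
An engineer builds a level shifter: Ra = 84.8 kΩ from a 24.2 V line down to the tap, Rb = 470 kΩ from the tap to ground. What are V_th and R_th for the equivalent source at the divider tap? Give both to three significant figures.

V_th is the open-circuit tap voltage: 24.2 × 470/(84.8 + 470) = 20.5 V.
With the supply zeroed, Ra and Rb appear in parallel from the tap: R_th = Ra‖Rb = (84.8 × 470)/554.8 = 71.8 kΩ.

V_th = 20.5 V, R_th = 71.8 kΩ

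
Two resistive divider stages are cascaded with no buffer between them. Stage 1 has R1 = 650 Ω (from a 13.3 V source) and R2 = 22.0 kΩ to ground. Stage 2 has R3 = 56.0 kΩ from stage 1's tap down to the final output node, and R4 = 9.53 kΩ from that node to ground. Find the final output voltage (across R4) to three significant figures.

Stage 2 presents R3+R4 = 65530 Ω as a load on stage 1's tap.
Stage 1's lower leg becomes R2‖(R3+R4) = 16470 Ω, so V_mid = 13.3 × 16470/17120 = 12.80 V.
Stage 2 is itself unloaded: V_out = V_mid × R4/(R3+R4) = 12.80 × 9530/65530 = 1.86 V.

V_out ≈ 1.86 V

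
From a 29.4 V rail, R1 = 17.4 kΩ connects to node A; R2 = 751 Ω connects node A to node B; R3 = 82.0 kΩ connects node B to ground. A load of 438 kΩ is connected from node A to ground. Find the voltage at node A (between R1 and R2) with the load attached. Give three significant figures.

V ≈ 23.5 V

Below node A the series string R2+R3 = 82750 Ω sits in parallel with the 438000 Ω load: 69600 Ω.
V_A = 29.4 × 69600/(17400 + 69600) = 23.5 V.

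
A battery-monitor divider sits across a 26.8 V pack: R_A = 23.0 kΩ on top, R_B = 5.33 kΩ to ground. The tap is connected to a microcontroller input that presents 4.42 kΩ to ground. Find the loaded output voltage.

The load sits in parallel with R_B: R_B‖R_L = (5.33 × 4.42) / (5.33 + 4.42) = 2.416 kΩ.
V_out = 26.8 × 2.416 / (23.0 + 2.416) = 26.8 × 2.416/25.42 = 2.55 V.

V_out ≈ 2.55 V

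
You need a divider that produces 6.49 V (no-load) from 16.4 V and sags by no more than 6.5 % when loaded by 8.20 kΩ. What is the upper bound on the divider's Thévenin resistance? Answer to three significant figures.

Loading drop = R_th/(R_th + R_L) ≤ 0.0650, so R_th ≤ R_L · ε/(1−ε) = 8.20 kΩ × 0.0650/0.9350 = 570 Ω.

R_th ≤ 570 Ω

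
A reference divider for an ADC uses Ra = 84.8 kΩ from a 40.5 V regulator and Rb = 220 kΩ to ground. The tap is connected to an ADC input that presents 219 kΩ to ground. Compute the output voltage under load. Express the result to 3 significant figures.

V_out ≈ 22.8 V

The load sits in parallel with Rb: Rb‖R_L = (220 × 219) / (220 + 219) = 109.7 kΩ.
V_out = 40.5 × 109.7 / (84.8 + 109.7) = 40.5 × 109.7/194.5 = 22.8 V.
(Unloaded it would have been 29.2 V.)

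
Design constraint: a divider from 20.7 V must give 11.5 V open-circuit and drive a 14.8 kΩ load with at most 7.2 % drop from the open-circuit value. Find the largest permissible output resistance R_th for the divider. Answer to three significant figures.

R_th ≤ 1.15 kΩ

Loading drop = R_th/(R_th + R_L) ≤ 0.0720, so R_th ≤ R_L · ε/(1−ε) = 14.8 kΩ × 0.0720/0.9280 = 1.15 kΩ.
(Any R1, R2 with R2/(R1+R2) = 0.556 and R1‖R2 ≤ 1.15 kΩ will meet the spec.)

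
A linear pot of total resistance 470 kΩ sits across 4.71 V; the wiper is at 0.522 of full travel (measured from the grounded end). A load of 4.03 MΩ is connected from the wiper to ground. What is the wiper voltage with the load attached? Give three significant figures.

V ≈ 2.39 V

The wiper splits the pot into (1−α)R = 224.7 kΩ above and αR = 245.3 kΩ below.
Lower section ‖ load = 231.3 kΩ.
V_wiper = 4.71 × 231.3/(224.7 + 231.3) = 2.39 V.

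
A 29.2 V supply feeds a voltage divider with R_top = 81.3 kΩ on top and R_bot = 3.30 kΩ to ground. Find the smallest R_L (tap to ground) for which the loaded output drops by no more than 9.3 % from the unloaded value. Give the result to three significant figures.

R_L(min) ≈ 30.9 kΩ

Output resistance R_th = R_top‖R_bot = (81.3 × 3.30)/84.60 = 3.171 kΩ.
The fractional drop is R_th/(R_th + R_L); requiring this ≤ 0.0930 gives R_L ≥ R_th(1/0.0930 − 1) = 3.171 × 9.753 = 30.9 kΩ.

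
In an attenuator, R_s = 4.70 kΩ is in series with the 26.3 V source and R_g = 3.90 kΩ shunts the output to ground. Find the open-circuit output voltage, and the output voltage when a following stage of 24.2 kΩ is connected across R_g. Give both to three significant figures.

Open-circuit: V = 26.3 × 3.90/(4.70 + 3.90) = 11.9 V.
With the load, R_g becomes R_g‖R_L = 3.359 kΩ, so V = 26.3 × 3.359/8.059 = 11.0 V.

Unloaded: 11.9 V; loaded: 11.0 V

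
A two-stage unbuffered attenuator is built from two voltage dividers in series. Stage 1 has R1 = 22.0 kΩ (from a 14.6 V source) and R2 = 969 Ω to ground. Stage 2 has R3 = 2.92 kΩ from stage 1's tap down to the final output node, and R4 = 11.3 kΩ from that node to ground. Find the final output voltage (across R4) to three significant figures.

Stage 2 presents R3+R4 = 14220 Ω as a load on stage 1's tap.
Stage 1's lower leg becomes R2‖(R3+R4) = 907.2 Ω, so V_mid = 14.6 × 907.2/22910 = 0.5782 V.
Stage 2 is itself unloaded: V_out = V_mid × R4/(R3+R4) = 0.5782 × 11300/14220 = 0.459 V.

V_out ≈ 0.459 V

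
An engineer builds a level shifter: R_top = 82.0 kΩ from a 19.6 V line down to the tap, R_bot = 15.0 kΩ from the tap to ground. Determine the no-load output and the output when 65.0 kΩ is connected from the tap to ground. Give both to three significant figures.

Open-circuit: V = 19.6 × 15.0/(82.0 + 15.0) = 3.03 V.
With the load, R_bot becomes R_bot‖R_L = 12.19 kΩ, so V = 19.6 × 12.19/94.19 = 2.54 V.

Unloaded: 3.03 V; loaded: 2.54 V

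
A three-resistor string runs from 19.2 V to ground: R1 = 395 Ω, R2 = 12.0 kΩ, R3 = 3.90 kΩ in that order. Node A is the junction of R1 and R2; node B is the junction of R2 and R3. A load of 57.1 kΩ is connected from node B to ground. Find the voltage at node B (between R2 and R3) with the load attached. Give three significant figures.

At node B, R3 is in parallel with the load: R3‖R_L = 3651 Ω.
Below node A the resistance is R2 + (R3‖R_L) = 15650 Ω, so V_A = 19.2 × 15650/16050 = 18.73 V.
Then V_B = V_A × (R3‖R_L)/(R2 + R3‖R_L) = 18.73 × 3651/15650 = 4.37 V.

V ≈ 4.37 V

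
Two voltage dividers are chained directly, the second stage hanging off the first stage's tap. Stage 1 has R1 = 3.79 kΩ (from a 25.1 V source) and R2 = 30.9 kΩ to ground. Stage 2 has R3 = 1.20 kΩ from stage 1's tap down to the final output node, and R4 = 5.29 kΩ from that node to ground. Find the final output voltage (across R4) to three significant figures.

Stage 2 presents R3+R4 = 6.490 kΩ as a load on stage 1's tap.
Stage 1's lower leg becomes R2‖(R3+R4) = 5.363 kΩ, so V_mid = 25.1 × 5.363/9.153 = 14.71 V.
Stage 2 is itself unloaded: V_out = V_mid × R4/(R3+R4) = 14.71 × 5.29/6.490 = 12.0 V.

V_out ≈ 12.0 V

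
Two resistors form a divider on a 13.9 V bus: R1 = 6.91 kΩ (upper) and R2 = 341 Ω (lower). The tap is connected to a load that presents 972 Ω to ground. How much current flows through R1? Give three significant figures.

I ≈ 1.94 mA

R2‖R_L = 252.4 Ω, so the source sees R1 + R2‖R_L = 7162 Ω.
I = 13.9 V / 7162 Ω = 1.94 mA.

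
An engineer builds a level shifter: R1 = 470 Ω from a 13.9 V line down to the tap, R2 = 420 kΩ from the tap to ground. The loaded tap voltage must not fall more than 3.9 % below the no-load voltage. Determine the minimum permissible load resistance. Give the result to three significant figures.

R_L(min) ≈ 11.6 kΩ

Output resistance R_th = R1‖R2 = (470 × 420000)/420500 = 469.5 Ω.
The fractional drop is R_th/(R_th + R_L); requiring this ≤ 0.0390 gives R_L ≥ R_th(1/0.0390 − 1) = 469.5 × 24.64 = 11.6 kΩ.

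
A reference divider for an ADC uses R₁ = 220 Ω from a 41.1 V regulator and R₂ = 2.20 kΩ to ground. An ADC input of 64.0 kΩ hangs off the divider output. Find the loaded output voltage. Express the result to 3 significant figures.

The load sits in parallel with R₂: R₂‖R_L = (2200 × 64000) / (2200 + 64000) = 2127 Ω.
V_out = 41.1 × 2127 / (220 + 2127) = 41.1 × 2127/2347 = 37.2 V.

V_out ≈ 37.2 V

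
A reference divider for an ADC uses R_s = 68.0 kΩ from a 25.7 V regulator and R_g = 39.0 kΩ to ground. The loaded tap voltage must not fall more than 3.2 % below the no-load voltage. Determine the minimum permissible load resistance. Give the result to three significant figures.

R_L(min) ≈ 750 kΩ

Output resistance R_th = R_s‖R_g = (68.0 × 39.0)/107.0 = 24.79 kΩ.
The fractional drop is R_th/(R_th + R_L); requiring this ≤ 0.0320 gives R_L ≥ R_th(1/0.0320 − 1) = 24.79 × 30.25 = 750 kΩ.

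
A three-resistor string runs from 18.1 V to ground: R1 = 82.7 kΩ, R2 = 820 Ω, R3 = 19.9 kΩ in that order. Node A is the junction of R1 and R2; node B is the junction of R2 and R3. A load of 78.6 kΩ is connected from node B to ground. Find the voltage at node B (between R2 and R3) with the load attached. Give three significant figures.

At node B, R3 is in parallel with the load: R3‖R_L = 15880 Ω.
Below node A the resistance is R2 + (R3‖R_L) = 16700 Ω, so V_A = 18.1 × 16700/99400 = 3.041 V.
Then V_B = V_A × (R3‖R_L)/(R2 + R3‖R_L) = 3.041 × 15880/16700 = 2.89 V.

V ≈ 2.89 V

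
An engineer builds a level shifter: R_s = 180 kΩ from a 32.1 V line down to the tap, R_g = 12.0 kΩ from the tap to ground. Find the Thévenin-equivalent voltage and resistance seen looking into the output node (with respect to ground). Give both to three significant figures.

V_th = 2.01 V, R_th = 11.2 kΩ

V_th is the open-circuit tap voltage: 32.1 × 12.0/(180 + 12.0) = 2.01 V.
With the supply zeroed, R_s and R_g appear in parallel from the tap: R_th = R_s‖R_g = (180 × 12.0)/192.0 = 11.2 kΩ.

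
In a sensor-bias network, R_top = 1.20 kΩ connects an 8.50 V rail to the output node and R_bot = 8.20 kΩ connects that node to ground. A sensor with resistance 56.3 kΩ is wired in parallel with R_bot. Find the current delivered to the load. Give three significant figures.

I_L ≈ 0.129 mA

R_bot‖R_L = 7.158 kΩ; V_out = 8.50 × 7.158/8.358 = 7.280 V.
I_L = V_out / R_L = 7.280 / 56.3 kΩ = 0.129 mA.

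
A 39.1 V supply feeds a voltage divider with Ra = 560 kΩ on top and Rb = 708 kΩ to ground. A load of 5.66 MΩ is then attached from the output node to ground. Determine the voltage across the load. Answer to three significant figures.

The load sits in parallel with Rb: Rb‖R_L = (708 × 5660) / (708 + 5660) = 629.3 kΩ.
V_out = 39.1 × 629.3 / (560 + 629.3) = 39.1 × 629.3/1189 = 20.7 V.
(Unloaded it would have been 21.8 V.)

V_out ≈ 20.7 V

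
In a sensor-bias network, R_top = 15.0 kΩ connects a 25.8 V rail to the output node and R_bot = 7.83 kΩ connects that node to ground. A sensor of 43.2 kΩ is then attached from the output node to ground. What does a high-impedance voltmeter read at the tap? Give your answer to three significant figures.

The load sits in parallel with R_bot: R_bot‖R_L = (7.83 × 43.2) / (7.83 + 43.2) = 6.629 kΩ.
V_out = 25.8 × 6.629 / (15.0 + 6.629) = 25.8 × 6.629/21.63 = 7.91 V.

V_out ≈ 7.91 V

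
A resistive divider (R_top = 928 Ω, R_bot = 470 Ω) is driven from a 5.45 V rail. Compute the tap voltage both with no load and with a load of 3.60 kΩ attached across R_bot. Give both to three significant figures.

Unloaded: 1.83 V; loaded: 1.69 V

Open-circuit: V = 5.45 × 470/(928 + 470) = 1.83 V.
With the load, R_bot becomes R_bot‖R_L = 415.7 Ω, so V = 5.45 × 415.7/1344 = 1.69 V.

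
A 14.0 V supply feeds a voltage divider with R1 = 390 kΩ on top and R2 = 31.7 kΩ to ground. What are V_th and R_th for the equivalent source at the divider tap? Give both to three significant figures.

V_th is the open-circuit tap voltage: 14.0 × 31.7/(390 + 31.7) = 1.05 V.
With the supply zeroed, R1 and R2 appear in parallel from the tap: R_th = R1‖R2 = (390 × 31.7)/421.7 = 29.3 kΩ.

V_th = 1.05 V, R_th = 29.3 kΩ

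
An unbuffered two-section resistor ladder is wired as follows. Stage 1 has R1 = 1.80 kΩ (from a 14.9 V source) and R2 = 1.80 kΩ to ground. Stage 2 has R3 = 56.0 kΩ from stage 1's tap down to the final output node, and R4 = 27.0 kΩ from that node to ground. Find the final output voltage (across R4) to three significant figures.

V_out ≈ 2.40 V

Stage 2 presents R3+R4 = 83.00 kΩ as a load on stage 1's tap.
Stage 1's lower leg becomes R2‖(R3+R4) = 1.762 kΩ, so V_mid = 14.9 × 1.762/3.562 = 7.370 V.
Stage 2 is itself unloaded: V_out = V_mid × R4/(R3+R4) = 7.370 × 27.0/83.00 = 2.40 V.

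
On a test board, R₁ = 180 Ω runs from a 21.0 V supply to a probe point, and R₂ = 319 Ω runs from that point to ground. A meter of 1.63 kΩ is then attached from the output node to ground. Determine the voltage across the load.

V_out ≈ 12.5 V

The load sits in parallel with R₂: R₂‖R_L = (319 × 1630) / (319 + 1630) = 266.8 Ω.
V_out = 21.0 × 266.8 / (180 + 266.8) = 21.0 × 266.8/446.8 = 12.5 V.
(Unloaded it would have been 13.4 V.)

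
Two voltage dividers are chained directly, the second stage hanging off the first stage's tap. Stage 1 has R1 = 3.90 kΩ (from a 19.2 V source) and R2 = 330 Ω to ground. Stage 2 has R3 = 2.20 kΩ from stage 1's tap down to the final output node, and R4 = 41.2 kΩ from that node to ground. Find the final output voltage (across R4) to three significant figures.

Stage 2 presents R3+R4 = 43400 Ω as a load on stage 1's tap.
Stage 1's lower leg becomes R2‖(R3+R4) = 327.5 Ω, so V_mid = 19.2 × 327.5/4228 = 1.487 V.
Stage 2 is itself unloaded: V_out = V_mid × R4/(R3+R4) = 1.487 × 41200/43400 = 1.41 V.

V_out ≈ 1.41 V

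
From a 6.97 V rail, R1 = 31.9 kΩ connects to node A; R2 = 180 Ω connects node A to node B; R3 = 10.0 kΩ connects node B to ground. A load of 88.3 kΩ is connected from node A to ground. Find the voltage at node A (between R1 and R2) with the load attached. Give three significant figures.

V ≈ 1.55 V

Below node A the series string R2+R3 = 10180 Ω sits in parallel with the 88300 Ω load: 9128 Ω.
V_A = 6.97 × 9128/(31900 + 9128) = 1.55 V.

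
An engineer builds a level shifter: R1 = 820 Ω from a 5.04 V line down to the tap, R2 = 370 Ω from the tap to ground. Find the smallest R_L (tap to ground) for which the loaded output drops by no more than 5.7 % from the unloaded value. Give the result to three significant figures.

Output resistance R_th = R1‖R2 = (820 × 370)/1190 = 255.0 Ω.
The fractional drop is R_th/(R_th + R_L); requiring this ≤ 0.0570 gives R_L ≥ R_th(1/0.0570 − 1) = 255.0 × 16.54 = 4.22 kΩ.

R_L(min) ≈ 4.22 kΩ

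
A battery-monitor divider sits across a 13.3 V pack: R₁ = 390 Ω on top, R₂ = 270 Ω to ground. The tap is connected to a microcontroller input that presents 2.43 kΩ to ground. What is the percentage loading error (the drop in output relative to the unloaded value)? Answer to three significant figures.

The divider's output (Thévenin) resistance is R₁‖R₂ = 159.5 Ω.
Fractional drop under load = R_th/(R_th + R_L) = 159.5 / (159.5 + 2430) = 0.06161.
So the output falls by 6.16 %.

6.16 %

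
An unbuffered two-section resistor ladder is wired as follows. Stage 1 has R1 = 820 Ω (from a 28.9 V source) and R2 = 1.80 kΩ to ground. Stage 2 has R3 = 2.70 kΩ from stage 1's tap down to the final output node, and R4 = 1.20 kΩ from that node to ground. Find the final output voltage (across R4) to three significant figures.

V_out ≈ 5.34 V

Stage 2 presents R3+R4 = 3900 Ω as a load on stage 1's tap.
Stage 1's lower leg becomes R2‖(R3+R4) = 1232 Ω, so V_mid = 28.9 × 1232/2052 = 17.35 V.
Stage 2 is itself unloaded: V_out = V_mid × R4/(R3+R4) = 17.35 × 1200/3900 = 5.34 V.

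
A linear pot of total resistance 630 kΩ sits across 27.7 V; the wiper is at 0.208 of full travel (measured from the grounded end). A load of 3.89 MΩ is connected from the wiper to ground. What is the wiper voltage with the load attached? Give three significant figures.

The wiper splits the pot into (1−α)R = 499.0 kΩ above and αR = 131.0 kΩ below.
Lower section ‖ load = 126.8 kΩ.
V_wiper = 27.7 × 126.8/(499.0 + 126.8) = 5.61 V.

V ≈ 5.61 V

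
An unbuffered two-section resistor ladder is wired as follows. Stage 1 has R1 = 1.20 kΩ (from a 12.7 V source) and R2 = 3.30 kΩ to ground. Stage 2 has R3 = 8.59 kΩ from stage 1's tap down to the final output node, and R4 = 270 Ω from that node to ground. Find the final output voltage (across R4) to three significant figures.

V_out ≈ 0.258 V

Stage 2 presents R3+R4 = 8860 Ω as a load on stage 1's tap.
Stage 1's lower leg becomes R2‖(R3+R4) = 2404 Ω, so V_mid = 12.7 × 2404/3604 = 8.472 V.
Stage 2 is itself unloaded: V_out = V_mid × R4/(R3+R4) = 8.472 × 270/8860 = 0.258 V.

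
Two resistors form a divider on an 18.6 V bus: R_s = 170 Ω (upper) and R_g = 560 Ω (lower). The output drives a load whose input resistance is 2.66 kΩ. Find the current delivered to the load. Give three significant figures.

R_g‖R_L = 462.6 Ω; V_out = 18.6 × 462.6/632.6 = 13.60 V.
I_L = V_out / R_L = 13.60 / 2.66 kΩ = 5.11 mA.

I_L ≈ 5.11 mA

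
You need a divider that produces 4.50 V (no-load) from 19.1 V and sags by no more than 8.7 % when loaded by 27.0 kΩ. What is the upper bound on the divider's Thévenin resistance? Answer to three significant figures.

R_th ≤ 2.57 kΩ

Loading drop = R_th/(R_th + R_L) ≤ 0.0870, so R_th ≤ R_L · ε/(1−ε) = 27.0 kΩ × 0.0870/0.9130 = 2.57 kΩ.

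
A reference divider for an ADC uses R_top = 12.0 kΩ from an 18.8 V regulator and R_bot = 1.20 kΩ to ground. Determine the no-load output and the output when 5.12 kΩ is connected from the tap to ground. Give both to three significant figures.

Unloaded: 1.71 V; loaded: 1.41 V

Open-circuit: V = 18.8 × 1.20/(12.0 + 1.20) = 1.71 V.
With the load, R_bot becomes R_bot‖R_L = 0.9722 kΩ, so V = 18.8 × 0.9722/12.97 = 1.41 V.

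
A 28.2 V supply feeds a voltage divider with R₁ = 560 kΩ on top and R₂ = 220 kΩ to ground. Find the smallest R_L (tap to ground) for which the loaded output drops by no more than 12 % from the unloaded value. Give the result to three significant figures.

R_L(min) ≈ 1.16 MΩ

Output resistance R_th = R₁‖R₂ = (560 × 220)/780.0 = 157.9 kΩ.
The fractional drop is R_th/(R_th + R_L); requiring this ≤ 0.120 gives R_L ≥ R_th(1/0.120 − 1) = 157.9 × 7.333 = 1.16 MΩ.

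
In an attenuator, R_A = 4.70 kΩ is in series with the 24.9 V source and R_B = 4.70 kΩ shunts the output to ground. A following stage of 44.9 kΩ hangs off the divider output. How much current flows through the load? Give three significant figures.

R_B‖R_L = 4.255 kΩ; V_out = 24.9 × 4.255/8.955 = 11.83 V.
I_L = V_out / R_L = 11.83 / 44.9 kΩ = 0.263 mA.

I_L ≈ 0.263 mA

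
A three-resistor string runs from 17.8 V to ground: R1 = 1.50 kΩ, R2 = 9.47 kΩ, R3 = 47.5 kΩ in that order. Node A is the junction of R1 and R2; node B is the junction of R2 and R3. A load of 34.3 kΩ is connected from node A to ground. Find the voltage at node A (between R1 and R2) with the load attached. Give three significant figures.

V ≈ 16.6 V

Below node A the series string R2+R3 = 56.97 kΩ sits in parallel with the 34.3 kΩ load: 21.41 kΩ.
V_A = 17.8 × 21.41/(1.50 + 21.41) = 16.6 V.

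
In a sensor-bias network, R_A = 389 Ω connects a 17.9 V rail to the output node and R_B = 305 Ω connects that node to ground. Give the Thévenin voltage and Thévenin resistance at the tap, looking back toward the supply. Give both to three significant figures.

V_th is the open-circuit tap voltage: 17.9 × 305/(389 + 305) = 7.87 V.
With the supply zeroed, R_A and R_B appear in parallel from the tap: R_th = R_A‖R_B = (389 × 305)/694.0 = 171 Ω.

V_th = 7.87 V, R_th = 171 Ω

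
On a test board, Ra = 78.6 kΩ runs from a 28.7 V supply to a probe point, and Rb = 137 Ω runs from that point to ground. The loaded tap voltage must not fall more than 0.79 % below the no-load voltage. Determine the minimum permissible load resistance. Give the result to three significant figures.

Output resistance R_th = Ra‖Rb = (78600 × 137)/78740 = 136.8 Ω.
The fractional drop is R_th/(R_th + R_L); requiring this ≤ 0.00790 gives R_L ≥ R_th(1/0.00790 − 1) = 136.8 × 125.6 = 17.2 kΩ.

R_L(min) ≈ 17.2 kΩ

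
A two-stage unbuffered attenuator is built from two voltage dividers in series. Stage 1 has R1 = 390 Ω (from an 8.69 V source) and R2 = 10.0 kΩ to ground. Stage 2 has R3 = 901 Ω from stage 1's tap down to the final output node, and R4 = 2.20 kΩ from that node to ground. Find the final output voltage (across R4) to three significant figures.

Stage 2 presents R3+R4 = 3101 Ω as a load on stage 1's tap.
Stage 1's lower leg becomes R2‖(R3+R4) = 2367 Ω, so V_mid = 8.69 × 2367/2757 = 7.461 V.
Stage 2 is itself unloaded: V_out = V_mid × R4/(R3+R4) = 7.461 × 2200/3101 = 5.29 V.

V_out ≈ 5.29 V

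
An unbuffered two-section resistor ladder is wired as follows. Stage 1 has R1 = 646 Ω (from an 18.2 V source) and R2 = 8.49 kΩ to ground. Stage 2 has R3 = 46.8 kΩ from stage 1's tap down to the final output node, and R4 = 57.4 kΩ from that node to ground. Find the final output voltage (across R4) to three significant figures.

V_out ≈ 9.26 V

Stage 2 presents R3+R4 = 104200 Ω as a load on stage 1's tap.
Stage 1's lower leg becomes R2‖(R3+R4) = 7850 Ω, so V_mid = 18.2 × 7850/8496 = 16.82 V.
Stage 2 is itself unloaded: V_out = V_mid × R4/(R3+R4) = 16.82 × 57400/104200 = 9.26 V.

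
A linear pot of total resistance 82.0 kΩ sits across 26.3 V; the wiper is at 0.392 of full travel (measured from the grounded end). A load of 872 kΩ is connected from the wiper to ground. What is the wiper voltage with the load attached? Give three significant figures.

The wiper splits the pot into (1−α)R = 49.86 kΩ above and αR = 32.14 kΩ below.
Lower section ‖ load = 31.00 kΩ.
V_wiper = 26.3 × 31.00/(49.86 + 31.00) = 10.1 V.

V ≈ 10.1 V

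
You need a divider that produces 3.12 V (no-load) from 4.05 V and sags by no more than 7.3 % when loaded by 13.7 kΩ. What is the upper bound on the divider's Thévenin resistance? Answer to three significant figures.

Loading drop = R_th/(R_th + R_L) ≤ 0.0730, so R_th ≤ R_L · ε/(1−ε) = 13.7 kΩ × 0.0730/0.9270 = 1.08 kΩ.

R_th ≤ 1.08 kΩ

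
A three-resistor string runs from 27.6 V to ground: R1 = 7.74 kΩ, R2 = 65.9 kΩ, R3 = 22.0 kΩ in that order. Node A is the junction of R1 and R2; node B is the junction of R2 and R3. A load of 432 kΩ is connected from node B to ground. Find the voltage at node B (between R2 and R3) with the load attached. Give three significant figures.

V ≈ 6.11 V

At node B, R3 is in parallel with the load: R3‖R_L = 20.93 kΩ.
Below node A the resistance is R2 + (R3‖R_L) = 86.83 kΩ, so V_A = 27.6 × 86.83/94.57 = 25.34 V.
Then V_B = V_A × (R3‖R_L)/(R2 + R3‖R_L) = 25.34 × 20.93/86.83 = 6.11 V.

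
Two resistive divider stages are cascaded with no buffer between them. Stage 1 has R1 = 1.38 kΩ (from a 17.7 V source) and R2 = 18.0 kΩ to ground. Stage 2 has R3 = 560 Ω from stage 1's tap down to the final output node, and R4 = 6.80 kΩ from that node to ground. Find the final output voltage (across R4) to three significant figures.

V_out ≈ 12.9 V

Stage 2 presents R3+R4 = 7360 Ω as a load on stage 1's tap.
Stage 1's lower leg becomes R2‖(R3+R4) = 5224 Ω, so V_mid = 17.7 × 5224/6604 = 14.00 V.
Stage 2 is itself unloaded: V_out = V_mid × R4/(R3+R4) = 14.00 × 6800/7360 = 12.9 V.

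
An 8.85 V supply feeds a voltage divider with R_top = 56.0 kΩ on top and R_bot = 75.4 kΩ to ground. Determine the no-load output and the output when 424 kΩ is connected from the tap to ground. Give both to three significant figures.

Open-circuit: V = 8.85 × 75.4/(56.0 + 75.4) = 5.08 V.
With the load, R_bot becomes R_bot‖R_L = 64.02 kΩ, so V = 8.85 × 64.02/120.0 = 4.72 V.

Unloaded: 5.08 V; loaded: 4.72 V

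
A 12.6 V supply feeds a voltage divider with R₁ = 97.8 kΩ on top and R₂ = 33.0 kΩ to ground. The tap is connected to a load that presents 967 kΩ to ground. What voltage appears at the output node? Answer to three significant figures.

The load sits in parallel with R₂: R₂‖R_L = (33.0 × 967) / (33.0 + 967) = 31.91 kΩ.
V_out = 12.6 × 31.91 / (97.8 + 31.91) = 12.6 × 31.91/129.7 = 3.10 V.

V_out ≈ 3.10 V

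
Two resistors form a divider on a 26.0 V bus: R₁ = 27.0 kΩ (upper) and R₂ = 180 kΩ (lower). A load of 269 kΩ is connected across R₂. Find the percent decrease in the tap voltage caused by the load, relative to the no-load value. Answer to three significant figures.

8.03 %

Unloaded V = 26.0 × 180/207.0 = 22.609 V.
Loaded: R₂‖R_L = 107.8 kΩ, giving V = 26.0 × 107.8/134.8 = 20.794 V.
Drop = (22.609 − 20.794) / 22.609 = 8.03 %.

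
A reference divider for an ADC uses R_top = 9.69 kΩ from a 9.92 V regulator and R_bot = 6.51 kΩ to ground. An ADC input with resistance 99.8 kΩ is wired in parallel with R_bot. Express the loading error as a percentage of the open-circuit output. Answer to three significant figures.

The divider's output (Thévenin) resistance is R_top‖R_bot = 3.894 kΩ.
Fractional drop under load = R_th/(R_th + R_L) = 3.894 / (3.894 + 99.8) = 0.03755.
So the output falls by 3.76 %.

3.76 %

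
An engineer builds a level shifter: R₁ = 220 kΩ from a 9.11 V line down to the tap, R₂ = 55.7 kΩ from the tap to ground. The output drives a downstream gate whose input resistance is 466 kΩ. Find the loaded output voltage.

V_out ≈ 1.68 V

The load sits in parallel with R₂: R₂‖R_L = (55.7 × 466) / (55.7 + 466) = 49.75 kΩ.
V_out = 9.11 × 49.75 / (220 + 49.75) = 9.11 × 49.75/269.8 = 1.68 V.
(Unloaded it would have been 1.84 V.)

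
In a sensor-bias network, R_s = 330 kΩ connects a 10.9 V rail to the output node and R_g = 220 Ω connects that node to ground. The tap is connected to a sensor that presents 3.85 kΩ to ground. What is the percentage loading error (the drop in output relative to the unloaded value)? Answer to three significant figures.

5.40 %

The divider's output (Thévenin) resistance is R_s‖R_g = 219.9 Ω.
Fractional drop under load = R_th/(R_th + R_L) = 219.9 / (219.9 + 3850) = 0.05402.
So the output falls by 5.40 %.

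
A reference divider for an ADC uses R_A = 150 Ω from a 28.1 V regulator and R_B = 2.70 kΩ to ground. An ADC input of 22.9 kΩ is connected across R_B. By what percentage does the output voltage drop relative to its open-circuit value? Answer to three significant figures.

0.617 %

The divider's output (Thévenin) resistance is R_A‖R_B = 142.1 Ω.
Fractional drop under load = R_th/(R_th + R_L) = 142.1 / (142.1 + 22900) = 0.006167.
So the output falls by 0.617 %.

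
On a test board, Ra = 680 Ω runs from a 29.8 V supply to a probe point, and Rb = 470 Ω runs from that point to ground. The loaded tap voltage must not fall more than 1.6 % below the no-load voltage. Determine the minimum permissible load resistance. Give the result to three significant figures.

R_L(min) ≈ 17.1 kΩ

Output resistance R_th = Ra‖Rb = (680 × 470)/1150 = 277.9 Ω.
The fractional drop is R_th/(R_th + R_L); requiring this ≤ 0.0160 gives R_L ≥ R_th(1/0.0160 − 1) = 277.9 × 61.50 = 17.1 kΩ.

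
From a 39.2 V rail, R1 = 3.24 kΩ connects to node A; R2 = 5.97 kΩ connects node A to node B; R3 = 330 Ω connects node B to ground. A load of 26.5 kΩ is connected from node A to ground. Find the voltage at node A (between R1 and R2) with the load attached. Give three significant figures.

Below node A the series string R2+R3 = 6300 Ω sits in parallel with the 26500 Ω load: 5090 Ω.
V_A = 39.2 × 5090/(3240 + 5090) = 24.0 V.

V ≈ 24.0 V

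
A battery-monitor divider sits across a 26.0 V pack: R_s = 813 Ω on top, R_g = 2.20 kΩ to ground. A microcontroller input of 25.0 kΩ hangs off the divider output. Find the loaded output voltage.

The load sits in parallel with R_g: R_g‖R_L = (2200 × 25000) / (2200 + 25000) = 2022 Ω.
V_out = 26.0 × 2022 / (813 + 2022) = 26.0 × 2022/2835 = 18.5 V.
(Unloaded it would have been 19.0 V.)

V_out ≈ 18.5 V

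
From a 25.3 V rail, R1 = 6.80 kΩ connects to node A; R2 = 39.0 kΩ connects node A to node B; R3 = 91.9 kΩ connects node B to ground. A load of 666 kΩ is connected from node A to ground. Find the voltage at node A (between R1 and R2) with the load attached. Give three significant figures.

Below node A the series string R2+R3 = 130.9 kΩ sits in parallel with the 666 kΩ load: 109.4 kΩ.
V_A = 25.3 × 109.4/(6.80 + 109.4) = 23.8 V.

V ≈ 23.8 V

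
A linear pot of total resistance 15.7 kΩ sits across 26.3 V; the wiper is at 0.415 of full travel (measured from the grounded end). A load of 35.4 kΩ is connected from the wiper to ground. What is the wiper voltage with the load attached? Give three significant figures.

The wiper splits the pot into (1−α)R = 9.184 kΩ above and αR = 6.516 kΩ below.
Lower section ‖ load = 5.503 kΩ.
V_wiper = 26.3 × 5.503/(9.184 + 5.503) = 9.85 V.

V ≈ 9.85 V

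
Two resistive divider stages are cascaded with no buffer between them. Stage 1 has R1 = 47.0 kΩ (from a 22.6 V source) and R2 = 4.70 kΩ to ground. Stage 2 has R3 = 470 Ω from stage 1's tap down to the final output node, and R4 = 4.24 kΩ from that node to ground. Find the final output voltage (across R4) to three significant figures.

V_out ≈ 0.970 V

Stage 2 presents R3+R4 = 4710 Ω as a load on stage 1's tap.
Stage 1's lower leg becomes R2‖(R3+R4) = 2352 Ω, so V_mid = 22.6 × 2352/49350 = 1.077 V.
Stage 2 is itself unloaded: V_out = V_mid × R4/(R3+R4) = 1.077 × 4240/4710 = 0.970 V.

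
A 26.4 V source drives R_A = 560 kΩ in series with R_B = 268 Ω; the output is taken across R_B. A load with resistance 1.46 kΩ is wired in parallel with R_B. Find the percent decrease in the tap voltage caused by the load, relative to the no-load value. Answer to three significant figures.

The divider's output (Thévenin) resistance is R_A‖R_B = 267.9 Ω.
Fractional drop under load = R_th/(R_th + R_L) = 267.9 / (267.9 + 1460) = 0.1550.
So the output falls by 15.5 %.

15.5 %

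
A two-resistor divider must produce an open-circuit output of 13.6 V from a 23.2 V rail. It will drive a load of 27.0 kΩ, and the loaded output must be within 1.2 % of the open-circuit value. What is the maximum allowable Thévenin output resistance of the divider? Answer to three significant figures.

R_th ≤ 328 Ω

Loading drop = R_th/(R_th + R_L) ≤ 0.0120, so R_th ≤ R_L · ε/(1−ε) = 27.0 kΩ × 0.0120/0.9880 = 328 Ω.
(Any R1, R2 with R2/(R1+R2) = 0.586 and R1‖R2 ≤ 328 Ω will meet the spec.)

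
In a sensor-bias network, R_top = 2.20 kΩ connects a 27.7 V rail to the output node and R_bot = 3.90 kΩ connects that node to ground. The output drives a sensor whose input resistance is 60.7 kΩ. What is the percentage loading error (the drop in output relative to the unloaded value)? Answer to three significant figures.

2.26 %

The divider's output (Thévenin) resistance is R_top‖R_bot = 1.407 kΩ.
Fractional drop under load = R_th/(R_th + R_L) = 1.407 / (1.407 + 60.7) = 0.02265.
So the output falls by 2.26 %.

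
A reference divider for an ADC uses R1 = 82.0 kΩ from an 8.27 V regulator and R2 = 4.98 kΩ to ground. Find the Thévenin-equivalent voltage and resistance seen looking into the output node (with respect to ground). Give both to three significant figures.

V_th is the open-circuit tap voltage: 8.27 × 4.98/(82.0 + 4.98) = 0.473 V.
With the supply zeroed, R1 and R2 appear in parallel from the tap: R_th = R1‖R2 = (82.0 × 4.98)/86.98 = 4.69 kΩ.

V_th = 0.473 V, R_th = 4.69 kΩ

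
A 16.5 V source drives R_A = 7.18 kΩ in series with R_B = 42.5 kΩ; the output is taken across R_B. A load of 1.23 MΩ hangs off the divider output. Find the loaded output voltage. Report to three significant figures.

The load sits in parallel with R_B: R_B‖R_L = (42.5 × 1230) / (42.5 + 1230) = 41.08 kΩ.
V_out = 16.5 × 41.08 / (7.18 + 41.08) = 16.5 × 41.08/48.26 = 14.0 V.

V_out ≈ 14.0 V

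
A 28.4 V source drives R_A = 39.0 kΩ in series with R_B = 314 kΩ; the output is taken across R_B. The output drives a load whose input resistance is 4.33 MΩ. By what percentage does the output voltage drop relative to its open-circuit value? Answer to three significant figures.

The divider's output (Thévenin) resistance is R_A‖R_B = 34.69 kΩ.
Fractional drop under load = R_th/(R_th + R_L) = 34.69 / (34.69 + 4330) = 0.007948.
So the output falls by 0.795 %.

0.795 %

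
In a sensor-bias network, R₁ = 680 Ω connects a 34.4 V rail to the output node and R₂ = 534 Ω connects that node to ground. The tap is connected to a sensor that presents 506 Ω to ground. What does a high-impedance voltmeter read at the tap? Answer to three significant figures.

V_out ≈ 9.51 V

The load sits in parallel with R₂: R₂‖R_L = (534 × 506) / (534 + 506) = 259.8 Ω.
V_out = 34.4 × 259.8 / (680 + 259.8) = 34.4 × 259.8/939.8 = 9.51 V.
(Unloaded it would have been 15.1 V.)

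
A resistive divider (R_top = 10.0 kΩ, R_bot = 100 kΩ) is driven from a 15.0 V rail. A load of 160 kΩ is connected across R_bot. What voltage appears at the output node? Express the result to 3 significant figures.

The load sits in parallel with R_bot: R_bot‖R_L = (100 × 160) / (100 + 160) = 61.54 kΩ.
V_out = 15.0 × 61.54 / (10.0 + 61.54) = 15.0 × 61.54/71.54 = 12.9 V.
(Unloaded it would have been 13.6 V.)

V_out ≈ 12.9 V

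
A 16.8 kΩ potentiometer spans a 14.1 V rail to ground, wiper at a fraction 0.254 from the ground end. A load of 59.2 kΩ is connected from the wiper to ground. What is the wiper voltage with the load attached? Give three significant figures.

The wiper splits the pot into (1−α)R = 12.53 kΩ above and αR = 4.267 kΩ below.
Lower section ‖ load = 3.980 kΩ.
V_wiper = 14.1 × 3.980/(12.53 + 3.980) = 3.40 V.

V ≈ 3.40 V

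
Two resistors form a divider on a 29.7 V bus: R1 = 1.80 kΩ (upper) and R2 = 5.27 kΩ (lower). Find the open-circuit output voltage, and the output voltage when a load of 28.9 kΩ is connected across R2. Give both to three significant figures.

Open-circuit: V = 29.7 × 5.27/(1.80 + 5.27) = 22.1 V.
With the load, R2 becomes R2‖R_L = 4.457 kΩ, so V = 29.7 × 4.457/6.257 = 21.2 V.

Unloaded: 22.1 V; loaded: 21.2 V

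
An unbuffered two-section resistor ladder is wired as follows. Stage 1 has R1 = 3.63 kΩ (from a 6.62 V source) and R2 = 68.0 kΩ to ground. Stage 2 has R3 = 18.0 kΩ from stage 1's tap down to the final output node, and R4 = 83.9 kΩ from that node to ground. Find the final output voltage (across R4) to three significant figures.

Stage 2 presents R3+R4 = 101.9 kΩ as a load on stage 1's tap.
Stage 1's lower leg becomes R2‖(R3+R4) = 40.78 kΩ, so V_mid = 6.62 × 40.78/44.41 = 6.079 V.
Stage 2 is itself unloaded: V_out = V_mid × R4/(R3+R4) = 6.079 × 83.9/101.9 = 5.01 V.

V_out ≈ 5.01 V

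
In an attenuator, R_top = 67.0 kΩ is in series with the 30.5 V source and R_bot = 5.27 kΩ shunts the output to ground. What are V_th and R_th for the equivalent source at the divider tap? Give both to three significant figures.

V_th is the open-circuit tap voltage: 30.5 × 5.27/(67.0 + 5.27) = 2.22 V.
With the supply zeroed, R_top and R_bot appear in parallel from the tap: R_th = R_top‖R_bot = (67.0 × 5.27)/72.27 = 4.89 kΩ.

V_th = 2.22 V, R_th = 4.89 kΩ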